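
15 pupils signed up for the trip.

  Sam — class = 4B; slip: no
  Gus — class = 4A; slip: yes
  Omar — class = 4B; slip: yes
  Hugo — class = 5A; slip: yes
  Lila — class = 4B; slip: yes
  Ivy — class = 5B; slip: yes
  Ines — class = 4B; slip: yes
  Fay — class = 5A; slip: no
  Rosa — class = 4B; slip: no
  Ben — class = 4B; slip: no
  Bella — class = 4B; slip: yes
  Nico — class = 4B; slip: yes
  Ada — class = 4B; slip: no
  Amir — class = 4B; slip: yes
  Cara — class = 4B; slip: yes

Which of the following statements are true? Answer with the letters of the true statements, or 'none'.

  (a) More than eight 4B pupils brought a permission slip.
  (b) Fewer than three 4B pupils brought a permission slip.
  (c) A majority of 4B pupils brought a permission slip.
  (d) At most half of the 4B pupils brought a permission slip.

(c)

|A| = 11, |A ∩ B| = 7, |A ∖ B| = 4.
(a) |A ∩ B| > 8: fails.
(b) |A ∩ B| < 3: fails.
(c) |A ∩ B| > |A ∖ B|: holds.
(d) |A ∩ B| ≤ |A ∖ B|: fails.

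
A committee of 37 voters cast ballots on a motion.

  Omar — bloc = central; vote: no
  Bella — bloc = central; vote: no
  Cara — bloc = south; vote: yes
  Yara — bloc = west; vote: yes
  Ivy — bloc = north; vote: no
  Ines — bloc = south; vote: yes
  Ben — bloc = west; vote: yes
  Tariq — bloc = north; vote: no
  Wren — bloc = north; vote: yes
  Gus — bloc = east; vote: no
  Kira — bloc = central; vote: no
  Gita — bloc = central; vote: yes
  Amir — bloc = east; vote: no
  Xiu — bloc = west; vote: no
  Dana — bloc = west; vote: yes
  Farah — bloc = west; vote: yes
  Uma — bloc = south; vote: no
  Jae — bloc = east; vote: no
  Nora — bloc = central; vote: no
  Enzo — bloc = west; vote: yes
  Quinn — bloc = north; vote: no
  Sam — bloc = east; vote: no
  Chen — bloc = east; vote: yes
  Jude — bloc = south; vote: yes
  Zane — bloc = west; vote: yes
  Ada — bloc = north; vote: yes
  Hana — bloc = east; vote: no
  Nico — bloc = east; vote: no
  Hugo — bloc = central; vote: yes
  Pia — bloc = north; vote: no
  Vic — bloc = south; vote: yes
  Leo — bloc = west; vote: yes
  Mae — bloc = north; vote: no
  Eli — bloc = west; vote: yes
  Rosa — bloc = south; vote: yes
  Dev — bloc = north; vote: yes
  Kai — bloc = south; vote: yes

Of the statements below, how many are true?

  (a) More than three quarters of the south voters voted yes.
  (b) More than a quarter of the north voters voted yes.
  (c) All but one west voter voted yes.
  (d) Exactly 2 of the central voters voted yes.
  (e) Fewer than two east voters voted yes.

5

(a) south: |A| = 7, |A ∩ B| = 6; needs |A ∩ B| / |A| > 3/4 — true.
(b) north: |A| = 8, |A ∩ B| = 3; needs |A ∩ B| / |A| > 1/4 — true.
(c) west: |A| = 9, |A ∩ B| = 8; needs |A ∖ B| = 1 — true.
(d) central: |A| = 6, |A ∩ B| = 2; needs |A ∩ B| = 2 — true.
(e) east: |A| = 7, |A ∩ B| = 1; needs |A ∩ B| < 2 — true.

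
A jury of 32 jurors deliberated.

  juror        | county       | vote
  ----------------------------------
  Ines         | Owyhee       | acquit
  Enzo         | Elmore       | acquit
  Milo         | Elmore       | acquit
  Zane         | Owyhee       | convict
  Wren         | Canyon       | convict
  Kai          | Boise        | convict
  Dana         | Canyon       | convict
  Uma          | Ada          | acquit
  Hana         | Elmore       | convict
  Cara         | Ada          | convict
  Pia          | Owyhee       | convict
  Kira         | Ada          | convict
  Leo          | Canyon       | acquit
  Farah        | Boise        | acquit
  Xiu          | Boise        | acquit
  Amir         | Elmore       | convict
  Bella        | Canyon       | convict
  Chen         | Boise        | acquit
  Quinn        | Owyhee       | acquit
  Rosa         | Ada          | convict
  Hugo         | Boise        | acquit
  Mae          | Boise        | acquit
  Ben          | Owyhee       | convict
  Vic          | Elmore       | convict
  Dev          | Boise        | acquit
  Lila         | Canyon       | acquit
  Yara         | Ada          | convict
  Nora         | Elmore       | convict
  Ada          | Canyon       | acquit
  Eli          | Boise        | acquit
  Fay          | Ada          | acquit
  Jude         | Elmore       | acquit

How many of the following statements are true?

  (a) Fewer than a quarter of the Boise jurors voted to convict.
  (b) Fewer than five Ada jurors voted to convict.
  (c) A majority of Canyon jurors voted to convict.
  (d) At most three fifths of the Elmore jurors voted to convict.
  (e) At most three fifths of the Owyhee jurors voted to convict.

(a) Boise: |A| = 8, |A ∩ B| = 1; needs |A ∩ B| / |A| < 1/4 — true.
(b) Ada: |A| = 6, |A ∩ B| = 4; needs |A ∩ B| < 5 — true.
(c) Canyon: |A| = 6, |A ∩ B| = 3; needs |A ∩ B| > |A ∖ B| — false.
(d) Elmore: |A| = 7, |A ∩ B| = 4; needs |A ∩ B| / |A| ≤ 3/5 — true.
(e) Owyhee: |A| = 5, |A ∩ B| = 3; needs |A ∩ B| / |A| ≤ 3/5 — true.

4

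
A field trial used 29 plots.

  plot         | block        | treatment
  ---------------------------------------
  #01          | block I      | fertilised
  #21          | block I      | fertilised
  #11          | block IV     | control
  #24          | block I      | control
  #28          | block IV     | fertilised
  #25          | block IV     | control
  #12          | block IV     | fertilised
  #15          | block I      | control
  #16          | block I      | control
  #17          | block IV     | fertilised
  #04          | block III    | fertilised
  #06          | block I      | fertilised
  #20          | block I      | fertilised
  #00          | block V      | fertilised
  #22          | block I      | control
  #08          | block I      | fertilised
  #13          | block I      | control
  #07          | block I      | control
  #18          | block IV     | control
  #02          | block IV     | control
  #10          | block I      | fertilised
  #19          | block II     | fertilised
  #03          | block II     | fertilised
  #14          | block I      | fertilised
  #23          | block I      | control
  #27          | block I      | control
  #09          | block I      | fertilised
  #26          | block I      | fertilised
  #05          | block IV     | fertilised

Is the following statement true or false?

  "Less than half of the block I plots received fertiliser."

The determiner here denotes the relation: |A ∩ B| < |A ∖ B|.
|A| = 17, |A ∩ B| = 9, |A ∖ B| = 8.
9 > 8, so the statement is false.

False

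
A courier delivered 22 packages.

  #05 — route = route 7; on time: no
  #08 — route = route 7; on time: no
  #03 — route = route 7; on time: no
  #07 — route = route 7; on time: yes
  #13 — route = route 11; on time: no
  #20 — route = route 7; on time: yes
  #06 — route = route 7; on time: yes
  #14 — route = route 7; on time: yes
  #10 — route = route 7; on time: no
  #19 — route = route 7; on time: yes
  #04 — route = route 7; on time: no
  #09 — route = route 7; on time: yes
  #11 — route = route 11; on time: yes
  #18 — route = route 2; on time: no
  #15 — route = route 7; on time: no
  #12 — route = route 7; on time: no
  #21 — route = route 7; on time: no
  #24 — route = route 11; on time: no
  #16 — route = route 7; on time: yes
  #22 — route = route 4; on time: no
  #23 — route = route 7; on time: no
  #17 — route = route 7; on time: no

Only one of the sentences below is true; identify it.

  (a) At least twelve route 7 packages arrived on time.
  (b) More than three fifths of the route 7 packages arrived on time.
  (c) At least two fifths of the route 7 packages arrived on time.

|A| = 17, |A ∩ B| = 7, |A ∖ B| = 10.
(a) requires |A ∩ B| ≥ 12: false.
(b) requires |A ∩ B| / |A| > 3/5: false.
(c) requires |A ∩ B| / |A| ≥ 2/5: true.

(c)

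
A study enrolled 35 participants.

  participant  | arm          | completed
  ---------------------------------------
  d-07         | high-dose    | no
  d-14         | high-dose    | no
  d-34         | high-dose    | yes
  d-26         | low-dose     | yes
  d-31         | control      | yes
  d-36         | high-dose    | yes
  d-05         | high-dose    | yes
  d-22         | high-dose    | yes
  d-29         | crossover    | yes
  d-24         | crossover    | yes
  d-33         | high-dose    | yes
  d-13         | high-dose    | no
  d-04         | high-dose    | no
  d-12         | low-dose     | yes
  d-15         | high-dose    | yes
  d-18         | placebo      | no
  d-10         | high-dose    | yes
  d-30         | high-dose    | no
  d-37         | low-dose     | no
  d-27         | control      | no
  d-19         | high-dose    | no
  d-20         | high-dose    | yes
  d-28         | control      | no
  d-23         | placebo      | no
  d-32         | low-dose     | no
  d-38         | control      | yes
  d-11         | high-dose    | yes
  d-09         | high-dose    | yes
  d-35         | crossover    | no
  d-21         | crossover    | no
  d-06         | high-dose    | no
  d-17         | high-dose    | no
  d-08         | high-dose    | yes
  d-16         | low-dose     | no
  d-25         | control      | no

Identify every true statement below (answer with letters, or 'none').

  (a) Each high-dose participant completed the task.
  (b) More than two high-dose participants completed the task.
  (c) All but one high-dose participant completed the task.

(b)

|A| = 19, |A ∩ B| = 11, |A ∖ B| = 8.
(a) A ⊆ B, i.e. every element of A is in B (|A ∖ B| = 0): fails.
(b) |A ∩ B| > 2: holds.
(c) |A ∖ B| = 1: fails.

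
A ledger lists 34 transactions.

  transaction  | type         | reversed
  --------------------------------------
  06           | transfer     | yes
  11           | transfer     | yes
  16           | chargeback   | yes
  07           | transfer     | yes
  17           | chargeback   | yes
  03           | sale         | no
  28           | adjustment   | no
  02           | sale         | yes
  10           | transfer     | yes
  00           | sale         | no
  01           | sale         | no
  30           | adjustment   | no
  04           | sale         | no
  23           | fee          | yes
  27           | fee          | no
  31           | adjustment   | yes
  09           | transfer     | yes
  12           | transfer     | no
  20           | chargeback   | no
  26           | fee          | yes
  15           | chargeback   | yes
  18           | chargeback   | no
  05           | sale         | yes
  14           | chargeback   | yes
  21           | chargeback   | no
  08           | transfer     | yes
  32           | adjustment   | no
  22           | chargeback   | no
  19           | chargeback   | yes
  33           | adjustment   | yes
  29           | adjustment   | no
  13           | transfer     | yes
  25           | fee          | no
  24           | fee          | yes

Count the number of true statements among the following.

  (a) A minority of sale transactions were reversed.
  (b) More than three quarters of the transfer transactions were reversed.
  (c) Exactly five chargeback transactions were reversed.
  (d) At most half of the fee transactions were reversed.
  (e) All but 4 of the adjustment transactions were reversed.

(a) sale: |A| = 6, |A ∩ B| = 2; needs |A ∩ B| < |A ∖ B| — true.
(b) transfer: |A| = 8, |A ∩ B| = 7; needs |A ∩ B| / |A| > 3/4 — true.
(c) chargeback: |A| = 9, |A ∩ B| = 5; needs |A ∩ B| = 5 — true.
(d) fee: |A| = 5, |A ∩ B| = 3; needs |A ∩ B| ≤ |A ∖ B| — false.
(e) adjustment: |A| = 6, |A ∩ B| = 2; needs |A ∖ B| = 4 — true.

4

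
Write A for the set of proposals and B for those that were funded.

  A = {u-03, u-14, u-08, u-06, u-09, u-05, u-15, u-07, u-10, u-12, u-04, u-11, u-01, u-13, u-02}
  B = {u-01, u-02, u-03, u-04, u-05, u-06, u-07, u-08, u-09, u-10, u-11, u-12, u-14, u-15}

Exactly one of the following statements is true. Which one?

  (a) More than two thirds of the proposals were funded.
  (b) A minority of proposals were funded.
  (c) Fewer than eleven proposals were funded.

(a)

|A| = 15, |A ∩ B| = 14, |A ∖ B| = 1.
(a) requires |A ∩ B| / |A| > 2/3: true.
(b) requires |A ∩ B| < |A ∖ B|: false.
(c) requires |A ∩ B| < 11: false.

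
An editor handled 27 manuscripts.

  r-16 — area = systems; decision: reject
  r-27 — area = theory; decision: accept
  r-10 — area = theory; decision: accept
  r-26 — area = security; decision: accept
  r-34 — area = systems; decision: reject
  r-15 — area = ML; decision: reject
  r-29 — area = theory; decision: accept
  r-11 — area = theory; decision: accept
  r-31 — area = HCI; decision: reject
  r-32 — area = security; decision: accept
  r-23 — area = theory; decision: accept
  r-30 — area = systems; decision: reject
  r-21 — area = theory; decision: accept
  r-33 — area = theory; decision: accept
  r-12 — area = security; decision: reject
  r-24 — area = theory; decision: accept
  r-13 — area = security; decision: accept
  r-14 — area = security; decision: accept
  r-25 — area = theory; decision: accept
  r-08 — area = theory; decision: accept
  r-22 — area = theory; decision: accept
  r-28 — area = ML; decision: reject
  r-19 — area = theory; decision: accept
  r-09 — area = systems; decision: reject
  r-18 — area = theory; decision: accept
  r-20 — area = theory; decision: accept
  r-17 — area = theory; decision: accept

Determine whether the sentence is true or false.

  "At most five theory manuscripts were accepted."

False

Truth condition: |A ∩ B| ≤ 5.
|A| = 15, |A ∩ B| = 15, |A ∖ B| = 0.
|A ∩ B| = 15, so the statement is false.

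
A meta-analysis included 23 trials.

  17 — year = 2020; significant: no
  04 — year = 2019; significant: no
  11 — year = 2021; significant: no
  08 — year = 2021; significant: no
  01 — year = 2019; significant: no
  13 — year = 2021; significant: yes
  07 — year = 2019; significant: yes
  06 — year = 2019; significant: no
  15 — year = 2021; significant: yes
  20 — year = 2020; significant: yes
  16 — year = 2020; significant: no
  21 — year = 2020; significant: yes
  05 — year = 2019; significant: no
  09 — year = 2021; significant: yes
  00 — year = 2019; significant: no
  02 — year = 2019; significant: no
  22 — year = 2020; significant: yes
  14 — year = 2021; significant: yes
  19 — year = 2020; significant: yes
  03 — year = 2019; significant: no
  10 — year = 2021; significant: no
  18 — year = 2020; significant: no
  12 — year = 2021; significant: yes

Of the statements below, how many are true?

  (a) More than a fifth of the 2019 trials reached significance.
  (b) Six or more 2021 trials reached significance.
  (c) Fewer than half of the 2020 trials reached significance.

(a) 2019: |A| = 8, |A ∩ B| = 1; needs |A ∩ B| / |A| > 1/5 — false.
(b) 2021: |A| = 8, |A ∩ B| = 5; needs |A ∩ B| ≥ 6 — false.
(c) 2020: |A| = 7, |A ∩ B| = 4; needs |A ∩ B| < |A ∖ B| — false.

0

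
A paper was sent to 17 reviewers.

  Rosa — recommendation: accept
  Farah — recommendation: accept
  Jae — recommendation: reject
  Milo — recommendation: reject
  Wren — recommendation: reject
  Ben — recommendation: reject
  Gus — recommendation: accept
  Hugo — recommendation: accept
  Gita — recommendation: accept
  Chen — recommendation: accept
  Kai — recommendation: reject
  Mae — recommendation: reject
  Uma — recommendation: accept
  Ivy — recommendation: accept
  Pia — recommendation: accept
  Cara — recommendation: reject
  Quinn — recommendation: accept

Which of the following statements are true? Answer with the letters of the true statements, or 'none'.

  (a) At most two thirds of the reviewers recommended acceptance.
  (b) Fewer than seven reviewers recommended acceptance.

|A| = 17, |A ∩ B| = 10, |A ∖ B| = 7.
(a) |A ∩ B| / |A| ≤ 2/3: holds.
(b) |A ∩ B| < 7: fails.

(a)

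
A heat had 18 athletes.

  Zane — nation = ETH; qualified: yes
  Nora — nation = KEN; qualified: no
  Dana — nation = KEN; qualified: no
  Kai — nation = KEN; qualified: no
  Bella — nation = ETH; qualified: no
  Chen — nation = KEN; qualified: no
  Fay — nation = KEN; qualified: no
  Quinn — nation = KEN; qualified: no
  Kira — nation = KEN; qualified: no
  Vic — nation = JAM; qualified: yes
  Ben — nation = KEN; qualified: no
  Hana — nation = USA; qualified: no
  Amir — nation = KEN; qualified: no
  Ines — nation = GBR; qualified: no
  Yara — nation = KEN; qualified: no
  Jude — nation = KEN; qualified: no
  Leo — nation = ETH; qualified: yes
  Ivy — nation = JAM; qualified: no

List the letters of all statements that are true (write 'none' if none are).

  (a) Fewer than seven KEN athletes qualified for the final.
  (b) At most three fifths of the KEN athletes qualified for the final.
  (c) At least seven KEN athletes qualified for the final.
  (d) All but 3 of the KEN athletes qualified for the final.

(a), (b)

|A| = 11, |A ∩ B| = 0, |A ∖ B| = 11.
(a) |A ∩ B| < 7: holds.
(b) |A ∩ B| / |A| ≤ 3/5: holds.
(c) |A ∩ B| ≥ 7: fails.
(d) |A ∖ B| = 3: fails.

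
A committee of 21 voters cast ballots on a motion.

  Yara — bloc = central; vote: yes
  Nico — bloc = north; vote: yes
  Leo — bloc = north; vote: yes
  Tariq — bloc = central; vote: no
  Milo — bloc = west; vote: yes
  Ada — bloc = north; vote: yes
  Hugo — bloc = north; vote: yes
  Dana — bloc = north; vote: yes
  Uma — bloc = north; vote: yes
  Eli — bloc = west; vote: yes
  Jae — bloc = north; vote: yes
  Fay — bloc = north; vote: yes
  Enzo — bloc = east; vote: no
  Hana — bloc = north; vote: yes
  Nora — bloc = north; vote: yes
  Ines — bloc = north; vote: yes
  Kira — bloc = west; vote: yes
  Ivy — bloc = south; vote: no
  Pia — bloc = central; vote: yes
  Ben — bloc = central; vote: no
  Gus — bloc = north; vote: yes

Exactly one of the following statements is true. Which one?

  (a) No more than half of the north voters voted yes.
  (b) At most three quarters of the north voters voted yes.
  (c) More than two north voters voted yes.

(c)

|A| = 12, |A ∩ B| = 12, |A ∖ B| = 0.
(a) requires |A ∩ B| ≤ |A ∖ B|: false.
(b) requires |A ∩ B| / |A| ≤ 3/4: false.
(c) requires |A ∩ B| > 2: true.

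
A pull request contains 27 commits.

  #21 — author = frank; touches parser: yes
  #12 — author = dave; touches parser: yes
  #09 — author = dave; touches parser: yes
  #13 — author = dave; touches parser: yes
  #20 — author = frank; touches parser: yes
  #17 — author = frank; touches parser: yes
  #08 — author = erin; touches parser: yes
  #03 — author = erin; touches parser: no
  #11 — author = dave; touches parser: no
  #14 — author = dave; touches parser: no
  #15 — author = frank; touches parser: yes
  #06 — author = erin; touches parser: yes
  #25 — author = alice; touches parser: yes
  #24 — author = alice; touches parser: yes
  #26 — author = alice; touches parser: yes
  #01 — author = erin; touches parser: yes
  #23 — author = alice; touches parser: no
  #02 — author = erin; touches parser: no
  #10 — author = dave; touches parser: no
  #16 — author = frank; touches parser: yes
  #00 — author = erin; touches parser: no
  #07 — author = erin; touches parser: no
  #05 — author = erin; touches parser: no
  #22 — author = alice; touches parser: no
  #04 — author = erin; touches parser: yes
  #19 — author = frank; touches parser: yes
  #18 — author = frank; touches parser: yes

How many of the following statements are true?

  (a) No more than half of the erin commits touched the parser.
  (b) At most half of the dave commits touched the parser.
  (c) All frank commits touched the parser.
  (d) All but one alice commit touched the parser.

3

(a) erin: |A| = 9, |A ∩ B| = 4; needs |A ∩ B| ≤ |A ∖ B| — true.
(b) dave: |A| = 6, |A ∩ B| = 3; needs |A ∩ B| ≤ |A ∖ B| — true.
(c) frank: |A| = 7, |A ∩ B| = 7; needs A ⊆ B, i.e. every element of A is in B (|A ∖ B| = 0) — true.
(d) alice: |A| = 5, |A ∩ B| = 3; needs |A ∖ B| = 1 — false.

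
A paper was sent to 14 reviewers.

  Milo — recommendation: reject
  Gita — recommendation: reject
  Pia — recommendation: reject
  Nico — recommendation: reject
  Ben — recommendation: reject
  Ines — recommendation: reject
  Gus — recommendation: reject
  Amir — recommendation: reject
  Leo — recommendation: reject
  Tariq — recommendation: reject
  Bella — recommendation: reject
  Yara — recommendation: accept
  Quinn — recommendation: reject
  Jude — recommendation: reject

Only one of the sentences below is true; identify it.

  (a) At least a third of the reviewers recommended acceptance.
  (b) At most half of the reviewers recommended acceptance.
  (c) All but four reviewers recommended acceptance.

(b)

|A| = 14, |A ∩ B| = 1, |A ∖ B| = 13.
(a) requires |A ∩ B| / |A| ≥ 1/3: false.
(b) requires |A ∩ B| ≤ |A ∖ B|: true.
(c) requires |A ∖ B| = 4: false.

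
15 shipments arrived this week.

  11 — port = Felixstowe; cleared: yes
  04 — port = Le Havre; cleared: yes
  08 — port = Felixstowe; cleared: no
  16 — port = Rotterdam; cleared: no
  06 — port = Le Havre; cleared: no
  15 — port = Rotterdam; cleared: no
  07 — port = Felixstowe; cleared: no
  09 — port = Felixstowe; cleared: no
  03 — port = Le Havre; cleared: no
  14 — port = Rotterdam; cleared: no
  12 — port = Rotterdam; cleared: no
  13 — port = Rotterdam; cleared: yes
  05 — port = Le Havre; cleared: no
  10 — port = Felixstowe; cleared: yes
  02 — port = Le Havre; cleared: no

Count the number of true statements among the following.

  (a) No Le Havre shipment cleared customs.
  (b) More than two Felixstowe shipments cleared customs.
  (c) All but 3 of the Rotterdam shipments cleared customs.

0

(a) Le Havre: |A| = 5, |A ∩ B| = 1; needs A ∩ B = ∅ (|A ∩ B| = 0) — false.
(b) Felixstowe: |A| = 5, |A ∩ B| = 2; needs |A ∩ B| > 2 — false.
(c) Rotterdam: |A| = 5, |A ∩ B| = 1; needs |A ∖ B| = 3 — false.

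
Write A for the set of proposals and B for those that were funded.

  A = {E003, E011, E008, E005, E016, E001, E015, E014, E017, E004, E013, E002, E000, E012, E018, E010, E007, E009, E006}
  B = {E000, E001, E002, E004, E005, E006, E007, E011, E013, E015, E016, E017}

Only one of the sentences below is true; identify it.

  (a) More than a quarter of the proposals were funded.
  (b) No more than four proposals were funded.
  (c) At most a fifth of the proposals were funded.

|A| = 19, |A ∩ B| = 12, |A ∖ B| = 7.
(a) requires |A ∩ B| / |A| > 1/4: true.
(b) requires |A ∩ B| ≤ 4: false.
(c) requires |A ∩ B| / |A| ≤ 1/5: false.

(a)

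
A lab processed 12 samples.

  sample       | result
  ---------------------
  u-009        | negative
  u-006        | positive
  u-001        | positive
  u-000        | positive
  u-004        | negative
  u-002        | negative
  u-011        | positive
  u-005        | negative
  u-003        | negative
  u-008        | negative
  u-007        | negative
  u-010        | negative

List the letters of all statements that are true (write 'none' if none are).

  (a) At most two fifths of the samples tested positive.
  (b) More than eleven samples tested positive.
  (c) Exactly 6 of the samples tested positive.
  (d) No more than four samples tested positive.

(a), (d)

|A| = 12, |A ∩ B| = 4, |A ∖ B| = 8.
(a) |A ∩ B| / |A| ≤ 2/5: holds.
(b) |A ∩ B| > 11: fails.
(c) |A ∩ B| = 6: fails.
(d) |A ∩ B| ≤ 4: holds.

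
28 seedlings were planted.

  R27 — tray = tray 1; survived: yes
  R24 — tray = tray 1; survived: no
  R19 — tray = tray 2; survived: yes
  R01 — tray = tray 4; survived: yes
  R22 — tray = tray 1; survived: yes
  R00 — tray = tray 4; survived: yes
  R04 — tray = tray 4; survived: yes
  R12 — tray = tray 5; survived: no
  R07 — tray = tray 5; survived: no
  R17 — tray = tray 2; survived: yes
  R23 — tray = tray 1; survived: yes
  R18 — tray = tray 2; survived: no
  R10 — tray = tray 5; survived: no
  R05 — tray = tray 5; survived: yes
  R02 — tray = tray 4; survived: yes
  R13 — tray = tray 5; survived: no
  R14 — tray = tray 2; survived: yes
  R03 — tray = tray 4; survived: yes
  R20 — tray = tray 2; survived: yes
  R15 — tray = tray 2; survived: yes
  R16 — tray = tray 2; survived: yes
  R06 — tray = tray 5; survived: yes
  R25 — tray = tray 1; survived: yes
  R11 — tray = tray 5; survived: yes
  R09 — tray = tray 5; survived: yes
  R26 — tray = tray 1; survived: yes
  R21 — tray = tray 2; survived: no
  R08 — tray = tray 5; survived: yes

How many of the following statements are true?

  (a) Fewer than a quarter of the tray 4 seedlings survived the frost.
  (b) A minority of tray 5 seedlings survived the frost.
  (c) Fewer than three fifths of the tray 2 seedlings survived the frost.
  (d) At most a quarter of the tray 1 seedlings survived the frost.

(a) tray 4: |A| = 5, |A ∩ B| = 5; needs |A ∩ B| / |A| < 1/4 — false.
(b) tray 5: |A| = 9, |A ∩ B| = 5; needs |A ∩ B| < |A ∖ B| — false.
(c) tray 2: |A| = 8, |A ∩ B| = 6; needs |A ∩ B| / |A| < 3/5 — false.
(d) tray 1: |A| = 6, |A ∩ B| = 5; needs |A ∩ B| / |A| ≤ 1/4 — false.

0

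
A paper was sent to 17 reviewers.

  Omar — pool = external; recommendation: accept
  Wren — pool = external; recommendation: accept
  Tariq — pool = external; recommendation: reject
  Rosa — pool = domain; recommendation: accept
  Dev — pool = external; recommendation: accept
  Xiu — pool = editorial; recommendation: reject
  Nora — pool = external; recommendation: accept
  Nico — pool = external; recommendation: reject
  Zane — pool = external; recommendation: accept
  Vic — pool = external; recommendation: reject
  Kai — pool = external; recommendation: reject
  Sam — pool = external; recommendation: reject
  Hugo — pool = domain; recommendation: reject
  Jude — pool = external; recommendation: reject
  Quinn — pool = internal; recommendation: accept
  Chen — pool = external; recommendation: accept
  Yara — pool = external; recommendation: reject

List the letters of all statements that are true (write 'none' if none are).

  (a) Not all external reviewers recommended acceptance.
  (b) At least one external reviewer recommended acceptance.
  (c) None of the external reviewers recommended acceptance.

|A| = 13, |A ∩ B| = 6, |A ∖ B| = 7.
(a) A ⊄ B (|A ∖ B| ≥ 1): holds.
(b) A ∩ B ≠ ∅ (|A ∩ B| ≥ 1): holds.
(c) A ∩ B = ∅ (|A ∩ B| = 0): fails.

(a), (b)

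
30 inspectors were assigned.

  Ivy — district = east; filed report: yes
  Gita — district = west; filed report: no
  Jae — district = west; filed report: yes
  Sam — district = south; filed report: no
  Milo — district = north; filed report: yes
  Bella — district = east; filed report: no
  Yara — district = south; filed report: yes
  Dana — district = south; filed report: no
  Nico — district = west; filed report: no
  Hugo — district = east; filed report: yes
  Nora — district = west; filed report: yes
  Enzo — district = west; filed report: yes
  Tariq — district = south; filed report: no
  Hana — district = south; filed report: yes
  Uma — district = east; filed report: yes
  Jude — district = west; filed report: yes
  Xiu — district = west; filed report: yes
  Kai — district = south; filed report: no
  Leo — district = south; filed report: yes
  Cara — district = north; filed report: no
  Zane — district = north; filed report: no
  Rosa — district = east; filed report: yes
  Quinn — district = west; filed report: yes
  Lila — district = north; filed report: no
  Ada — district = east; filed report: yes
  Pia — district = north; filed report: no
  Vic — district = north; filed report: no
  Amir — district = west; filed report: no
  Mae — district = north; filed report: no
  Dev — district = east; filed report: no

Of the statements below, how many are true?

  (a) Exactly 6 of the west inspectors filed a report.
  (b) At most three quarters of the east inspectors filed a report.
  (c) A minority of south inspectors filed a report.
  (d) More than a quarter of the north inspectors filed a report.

(a) west: |A| = 9, |A ∩ B| = 6; needs |A ∩ B| = 6 — true.
(b) east: |A| = 7, |A ∩ B| = 5; needs |A ∩ B| / |A| ≤ 3/4 — true.
(c) south: |A| = 7, |A ∩ B| = 3; needs |A ∩ B| < |A ∖ B| — true.
(d) north: |A| = 7, |A ∩ B| = 1; needs |A ∩ B| / |A| > 1/4 — false.

3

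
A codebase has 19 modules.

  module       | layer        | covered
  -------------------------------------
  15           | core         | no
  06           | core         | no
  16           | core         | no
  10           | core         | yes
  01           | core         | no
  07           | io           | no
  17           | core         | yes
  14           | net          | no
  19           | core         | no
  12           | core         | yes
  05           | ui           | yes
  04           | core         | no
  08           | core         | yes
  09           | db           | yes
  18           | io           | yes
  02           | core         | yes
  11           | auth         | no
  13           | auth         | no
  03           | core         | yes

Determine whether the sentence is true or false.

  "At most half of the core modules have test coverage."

The determiner here denotes the relation: |A ∩ B| ≤ |A ∖ B|.
A (the restrictor) = {15, 06, 16, 10, 01, 17, 19, 12, 04, 08, 02, 03}, |A| = 12.
A ∩ B = {10, 17, 12, 08, 02, 03}, so |A ∩ B| = 6.
A ∖ B = {15, 06, 16, 01, 19, 04}, so |A ∖ B| = 6.
6 = 6, so the statement is true.

True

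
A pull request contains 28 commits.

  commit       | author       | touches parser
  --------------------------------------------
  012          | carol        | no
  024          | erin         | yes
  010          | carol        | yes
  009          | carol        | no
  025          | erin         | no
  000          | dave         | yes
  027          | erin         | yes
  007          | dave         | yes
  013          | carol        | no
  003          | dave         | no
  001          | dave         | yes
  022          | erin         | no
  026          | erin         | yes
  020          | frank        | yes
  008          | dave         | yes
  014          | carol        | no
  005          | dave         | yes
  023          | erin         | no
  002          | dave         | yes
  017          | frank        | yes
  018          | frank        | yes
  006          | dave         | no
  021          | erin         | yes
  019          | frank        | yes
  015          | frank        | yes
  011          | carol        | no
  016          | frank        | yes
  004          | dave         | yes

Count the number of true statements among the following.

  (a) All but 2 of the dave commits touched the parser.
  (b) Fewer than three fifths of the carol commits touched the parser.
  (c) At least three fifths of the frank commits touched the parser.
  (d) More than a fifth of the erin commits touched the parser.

4

(a) dave: |A| = 9, |A ∩ B| = 7; needs |A ∖ B| = 2 — true.
(b) carol: |A| = 6, |A ∩ B| = 1; needs |A ∩ B| / |A| < 3/5 — true.
(c) frank: |A| = 6, |A ∩ B| = 6; needs |A ∩ B| / |A| ≥ 3/5 — true.
(d) erin: |A| = 7, |A ∩ B| = 4; needs |A ∩ B| / |A| > 1/5 — true.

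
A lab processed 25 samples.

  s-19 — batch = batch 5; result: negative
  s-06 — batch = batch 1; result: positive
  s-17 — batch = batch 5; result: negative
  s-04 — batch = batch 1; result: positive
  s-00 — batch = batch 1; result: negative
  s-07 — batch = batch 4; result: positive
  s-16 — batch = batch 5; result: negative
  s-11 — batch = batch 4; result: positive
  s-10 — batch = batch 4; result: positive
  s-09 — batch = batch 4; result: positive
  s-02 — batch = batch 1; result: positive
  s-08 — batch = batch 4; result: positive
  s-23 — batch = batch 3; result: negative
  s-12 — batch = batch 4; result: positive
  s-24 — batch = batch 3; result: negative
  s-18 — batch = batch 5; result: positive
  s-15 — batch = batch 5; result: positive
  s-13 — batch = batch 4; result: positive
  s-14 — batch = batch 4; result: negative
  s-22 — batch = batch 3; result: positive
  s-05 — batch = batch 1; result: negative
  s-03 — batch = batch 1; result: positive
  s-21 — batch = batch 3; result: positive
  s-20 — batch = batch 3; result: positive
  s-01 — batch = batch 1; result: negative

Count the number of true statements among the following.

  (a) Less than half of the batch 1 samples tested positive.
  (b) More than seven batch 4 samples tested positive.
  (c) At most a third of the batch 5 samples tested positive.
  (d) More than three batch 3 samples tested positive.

(a) batch 1: |A| = 7, |A ∩ B| = 4; needs |A ∩ B| < |A ∖ B| — false.
(b) batch 4: |A| = 8, |A ∩ B| = 7; needs |A ∩ B| > 7 — false.
(c) batch 5: |A| = 5, |A ∩ B| = 2; needs |A ∩ B| / |A| ≤ 1/3 — false.
(d) batch 3: |A| = 5, |A ∩ B| = 3; needs |A ∩ B| > 3 — false.

0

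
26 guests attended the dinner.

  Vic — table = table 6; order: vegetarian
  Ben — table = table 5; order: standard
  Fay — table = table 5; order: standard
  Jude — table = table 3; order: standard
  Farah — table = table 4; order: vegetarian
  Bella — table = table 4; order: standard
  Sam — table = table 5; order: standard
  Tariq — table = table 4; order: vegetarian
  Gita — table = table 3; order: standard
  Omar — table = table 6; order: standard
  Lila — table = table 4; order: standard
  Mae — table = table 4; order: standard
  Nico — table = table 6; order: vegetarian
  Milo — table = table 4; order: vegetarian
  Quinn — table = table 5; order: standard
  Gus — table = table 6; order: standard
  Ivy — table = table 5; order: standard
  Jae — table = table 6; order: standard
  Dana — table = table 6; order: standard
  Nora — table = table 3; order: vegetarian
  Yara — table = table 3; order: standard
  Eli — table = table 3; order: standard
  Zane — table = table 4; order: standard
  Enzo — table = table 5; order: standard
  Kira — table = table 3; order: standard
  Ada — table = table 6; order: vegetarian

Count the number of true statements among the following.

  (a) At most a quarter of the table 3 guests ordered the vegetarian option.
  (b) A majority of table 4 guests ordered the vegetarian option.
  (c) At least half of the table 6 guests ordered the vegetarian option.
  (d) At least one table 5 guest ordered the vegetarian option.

1

(a) table 3: |A| = 6, |A ∩ B| = 1; needs |A ∩ B| / |A| ≤ 1/4 — true.
(b) table 4: |A| = 7, |A ∩ B| = 3; needs |A ∩ B| > |A ∖ B| — false.
(c) table 6: |A| = 7, |A ∩ B| = 3; needs |A ∩ B| ≥ |A ∖ B| — false.
(d) table 5: |A| = 6, |A ∩ B| = 0; needs A ∩ B ≠ ∅ (|A ∩ B| ≥ 1) — false.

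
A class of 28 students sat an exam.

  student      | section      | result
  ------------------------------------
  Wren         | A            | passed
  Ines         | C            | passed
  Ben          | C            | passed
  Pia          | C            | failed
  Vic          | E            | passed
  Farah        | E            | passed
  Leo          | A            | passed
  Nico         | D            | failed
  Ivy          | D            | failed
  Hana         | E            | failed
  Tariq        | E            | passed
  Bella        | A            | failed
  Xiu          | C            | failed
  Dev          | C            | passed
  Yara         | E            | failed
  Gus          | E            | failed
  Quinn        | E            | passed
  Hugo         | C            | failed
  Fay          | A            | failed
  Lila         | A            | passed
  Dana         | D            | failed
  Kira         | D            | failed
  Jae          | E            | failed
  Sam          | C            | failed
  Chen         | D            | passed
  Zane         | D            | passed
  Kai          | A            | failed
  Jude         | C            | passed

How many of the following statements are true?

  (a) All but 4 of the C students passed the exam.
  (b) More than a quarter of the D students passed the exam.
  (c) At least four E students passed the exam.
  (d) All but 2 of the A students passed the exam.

3

(a) C: |A| = 8, |A ∩ B| = 4; needs |A ∖ B| = 4 — true.
(b) D: |A| = 6, |A ∩ B| = 2; needs |A ∩ B| / |A| > 1/4 — true.
(c) E: |A| = 8, |A ∩ B| = 4; needs |A ∩ B| ≥ 4 — true.
(d) A: |A| = 6, |A ∩ B| = 3; needs |A ∖ B| = 2 — false.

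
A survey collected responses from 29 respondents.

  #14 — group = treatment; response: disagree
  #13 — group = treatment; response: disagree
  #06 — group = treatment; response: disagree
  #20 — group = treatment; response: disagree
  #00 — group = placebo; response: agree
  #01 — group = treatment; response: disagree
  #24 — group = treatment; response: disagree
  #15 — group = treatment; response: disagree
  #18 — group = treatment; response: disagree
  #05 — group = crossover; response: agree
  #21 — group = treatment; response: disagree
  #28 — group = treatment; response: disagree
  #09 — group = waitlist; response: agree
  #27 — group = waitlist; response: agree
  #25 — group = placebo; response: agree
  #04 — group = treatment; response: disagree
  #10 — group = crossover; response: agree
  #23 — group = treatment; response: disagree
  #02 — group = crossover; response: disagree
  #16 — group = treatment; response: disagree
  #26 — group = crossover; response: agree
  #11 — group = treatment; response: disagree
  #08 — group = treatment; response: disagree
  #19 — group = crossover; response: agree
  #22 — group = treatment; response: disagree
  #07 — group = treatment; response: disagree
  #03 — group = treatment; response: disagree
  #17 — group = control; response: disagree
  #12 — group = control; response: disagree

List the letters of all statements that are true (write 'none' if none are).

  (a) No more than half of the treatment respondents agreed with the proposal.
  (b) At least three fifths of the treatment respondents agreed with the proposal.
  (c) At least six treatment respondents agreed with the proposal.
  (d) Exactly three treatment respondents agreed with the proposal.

|A| = 18, |A ∩ B| = 0, |A ∖ B| = 18.
(a) |A ∩ B| ≤ |A ∖ B|: holds.
(b) |A ∩ B| / |A| ≥ 3/5: fails.
(c) |A ∩ B| ≥ 6: fails.
(d) |A ∩ B| = 3: fails.

(a)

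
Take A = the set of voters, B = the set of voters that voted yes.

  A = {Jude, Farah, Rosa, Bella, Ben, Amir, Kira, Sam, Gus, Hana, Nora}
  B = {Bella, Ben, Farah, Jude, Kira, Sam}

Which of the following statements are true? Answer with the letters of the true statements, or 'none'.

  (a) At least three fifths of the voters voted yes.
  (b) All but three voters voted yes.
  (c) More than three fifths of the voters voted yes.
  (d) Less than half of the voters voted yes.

|A| = 11, |A ∩ B| = 6, |A ∖ B| = 5.
(a) |A ∩ B| / |A| ≥ 3/5: fails.
(b) |A ∖ B| = 3: fails.
(c) |A ∩ B| / |A| > 3/5: fails.
(d) |A ∩ B| < |A ∖ B|: fails.

none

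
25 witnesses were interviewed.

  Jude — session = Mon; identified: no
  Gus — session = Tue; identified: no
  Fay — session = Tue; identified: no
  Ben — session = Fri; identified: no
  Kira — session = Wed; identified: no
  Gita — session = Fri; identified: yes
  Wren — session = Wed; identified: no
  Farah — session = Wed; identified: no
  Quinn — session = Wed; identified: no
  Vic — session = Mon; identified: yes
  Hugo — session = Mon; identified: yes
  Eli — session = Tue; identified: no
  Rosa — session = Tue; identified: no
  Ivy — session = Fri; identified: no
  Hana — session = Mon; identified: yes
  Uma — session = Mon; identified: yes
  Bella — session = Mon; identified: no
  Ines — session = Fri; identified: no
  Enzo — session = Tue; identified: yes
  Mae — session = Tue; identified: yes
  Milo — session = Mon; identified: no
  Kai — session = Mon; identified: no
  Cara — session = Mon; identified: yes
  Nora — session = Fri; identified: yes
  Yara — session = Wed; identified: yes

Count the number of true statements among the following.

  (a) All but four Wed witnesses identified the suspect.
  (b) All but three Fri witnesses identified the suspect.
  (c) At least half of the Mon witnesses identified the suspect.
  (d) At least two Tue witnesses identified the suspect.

4

(a) Wed: |A| = 5, |A ∩ B| = 1; needs |A ∖ B| = 4 — true.
(b) Fri: |A| = 5, |A ∩ B| = 2; needs |A ∖ B| = 3 — true.
(c) Mon: |A| = 9, |A ∩ B| = 5; needs |A ∩ B| ≥ |A ∖ B| — true.
(d) Tue: |A| = 6, |A ∩ B| = 2; needs |A ∩ B| ≥ 2 — true.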